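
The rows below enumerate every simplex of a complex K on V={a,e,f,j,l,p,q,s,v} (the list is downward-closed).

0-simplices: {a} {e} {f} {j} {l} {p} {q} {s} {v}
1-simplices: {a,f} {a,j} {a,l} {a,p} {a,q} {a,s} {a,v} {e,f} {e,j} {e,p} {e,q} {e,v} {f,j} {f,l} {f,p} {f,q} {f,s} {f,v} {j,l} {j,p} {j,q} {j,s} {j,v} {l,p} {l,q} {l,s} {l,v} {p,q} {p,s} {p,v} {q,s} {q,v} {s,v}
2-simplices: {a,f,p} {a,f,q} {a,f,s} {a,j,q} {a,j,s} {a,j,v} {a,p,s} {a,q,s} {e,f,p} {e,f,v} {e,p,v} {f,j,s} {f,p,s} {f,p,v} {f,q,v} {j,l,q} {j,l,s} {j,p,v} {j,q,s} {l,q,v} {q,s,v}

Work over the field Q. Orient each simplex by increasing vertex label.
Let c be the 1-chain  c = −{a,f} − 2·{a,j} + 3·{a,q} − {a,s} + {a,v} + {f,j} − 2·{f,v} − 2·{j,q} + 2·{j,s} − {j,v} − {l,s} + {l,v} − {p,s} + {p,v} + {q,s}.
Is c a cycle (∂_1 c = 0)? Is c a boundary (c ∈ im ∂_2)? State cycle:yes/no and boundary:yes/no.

cycle:yes boundary:yes

n_0=9 n_1=33 n_2=21  [Q]
∂1: piv[af,aj,al,ap,aq,as,av,ef] rk=8  ker:ej,ep,eq,ev,fj,fl,fp,fq,fs,fv,jl,jp,jq,js,jv,lp,lq,ls,lv,pq,ps,pv,qs,qv,sv
∂2: piv[afp,afq,afs,ajq,ajs,ajv,aps,aqs,efp,efv,epv,fjs,fqv,jlq,jls,jpv,lqv,qsv] rk=18  ker:fps,fpv,jqs
∂1c = 0
c vs im∂2: reduces to 0 ⇒ boundary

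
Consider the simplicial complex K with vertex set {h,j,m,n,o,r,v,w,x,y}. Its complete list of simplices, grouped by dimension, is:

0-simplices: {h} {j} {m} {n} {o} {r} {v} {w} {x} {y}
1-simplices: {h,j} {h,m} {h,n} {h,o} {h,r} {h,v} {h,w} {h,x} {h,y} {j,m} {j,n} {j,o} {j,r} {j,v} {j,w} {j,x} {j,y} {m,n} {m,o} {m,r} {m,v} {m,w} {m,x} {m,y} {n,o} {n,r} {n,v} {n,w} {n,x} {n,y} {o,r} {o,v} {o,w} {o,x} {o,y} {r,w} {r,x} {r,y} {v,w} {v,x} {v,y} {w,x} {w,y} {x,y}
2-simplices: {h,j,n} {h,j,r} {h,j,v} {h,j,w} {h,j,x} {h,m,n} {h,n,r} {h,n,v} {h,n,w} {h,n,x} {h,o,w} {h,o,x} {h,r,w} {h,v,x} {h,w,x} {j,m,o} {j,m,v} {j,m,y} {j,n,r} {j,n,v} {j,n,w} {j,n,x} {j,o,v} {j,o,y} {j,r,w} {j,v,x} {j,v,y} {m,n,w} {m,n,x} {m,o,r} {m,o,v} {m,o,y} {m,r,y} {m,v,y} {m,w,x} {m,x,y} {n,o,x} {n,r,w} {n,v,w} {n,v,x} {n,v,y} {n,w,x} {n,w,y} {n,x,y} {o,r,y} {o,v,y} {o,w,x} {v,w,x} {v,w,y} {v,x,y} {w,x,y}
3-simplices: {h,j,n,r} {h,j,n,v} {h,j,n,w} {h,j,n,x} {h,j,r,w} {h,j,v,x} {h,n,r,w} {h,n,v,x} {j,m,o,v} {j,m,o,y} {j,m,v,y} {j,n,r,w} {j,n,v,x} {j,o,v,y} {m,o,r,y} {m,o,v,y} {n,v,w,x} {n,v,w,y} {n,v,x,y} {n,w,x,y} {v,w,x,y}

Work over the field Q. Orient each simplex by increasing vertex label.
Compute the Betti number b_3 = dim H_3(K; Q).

n_0=10 n_1=44 n_2=51 n_3=21  [Q]
∂1: piv[hj,hm,hn,ho,hr,hv,hw,hx,hy] rk=9  ker:jm,jn,jo,jr,jv,jw,jx,jy,mn,mo,mr,mv,mw,mx,my,no,nr,nv,nw,nx,ny,or,ov,ow,ox,oy,rw,rx,ry,vw,vx,vy,wx,wy,xy
∂2: piv[hjn,hjr,hjv,hjw,hjx,hmn,hnr,hnv,hnw,hnx,how,hox,hrw,hvx,hwx,jmo,jmv,jmy,jov,joy,jvy,mnw,mnx,mor,mry,mxy,nox,nvw,nvy,nwy,nxy] rk=31  ker:jnr,jnv,jnw,jnx,jrw,jvx,mov,moy,mvy,mwx,nrw,nvx,nwx,ory,ovy,owx,vwx,vwy,vxy,wxy
∂3: piv[hjnr,hjnv,hjnw,hjnx,hjrw,hjvx,hnrw,hnvx,jmov,jmoy,jmvy,jovy,mory,nvwx,nvwy,nvxy,nwxy] rk=17  ker:jnrw,jnvx,movy,vwxy
b_3=(21−17)−0=4

b_3=4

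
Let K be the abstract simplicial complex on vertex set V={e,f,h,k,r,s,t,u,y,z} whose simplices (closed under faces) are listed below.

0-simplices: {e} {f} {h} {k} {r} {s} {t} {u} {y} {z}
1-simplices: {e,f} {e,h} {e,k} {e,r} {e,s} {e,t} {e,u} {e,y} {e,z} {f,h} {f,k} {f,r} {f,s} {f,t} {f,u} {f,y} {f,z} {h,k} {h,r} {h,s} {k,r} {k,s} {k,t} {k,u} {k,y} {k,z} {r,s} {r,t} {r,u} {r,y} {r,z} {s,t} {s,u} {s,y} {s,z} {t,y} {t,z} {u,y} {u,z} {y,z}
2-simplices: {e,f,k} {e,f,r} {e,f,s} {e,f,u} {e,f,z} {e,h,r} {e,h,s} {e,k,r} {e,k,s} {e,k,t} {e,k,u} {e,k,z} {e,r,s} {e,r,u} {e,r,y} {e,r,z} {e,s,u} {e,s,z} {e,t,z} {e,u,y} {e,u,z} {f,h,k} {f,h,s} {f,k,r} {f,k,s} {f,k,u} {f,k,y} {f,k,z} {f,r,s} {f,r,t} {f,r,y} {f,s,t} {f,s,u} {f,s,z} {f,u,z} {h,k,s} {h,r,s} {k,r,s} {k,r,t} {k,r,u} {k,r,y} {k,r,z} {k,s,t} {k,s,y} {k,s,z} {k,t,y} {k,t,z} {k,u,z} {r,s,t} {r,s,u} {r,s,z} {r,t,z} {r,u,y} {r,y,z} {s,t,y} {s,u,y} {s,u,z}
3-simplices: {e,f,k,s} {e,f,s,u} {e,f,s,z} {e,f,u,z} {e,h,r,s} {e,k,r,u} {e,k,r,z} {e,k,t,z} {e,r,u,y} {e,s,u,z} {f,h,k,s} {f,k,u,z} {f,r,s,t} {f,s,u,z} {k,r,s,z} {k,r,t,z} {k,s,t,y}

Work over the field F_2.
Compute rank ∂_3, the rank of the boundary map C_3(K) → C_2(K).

n_0=10 n_1=40 n_2=57 n_3=17  [Z2]
∂1: piv[ef,eh,ek,er,es,et,eu,ey,ez] rk=9  ker:fh,fk,fr,fs,ft,fu,fy,fz,hk,hr,hs,kr,ks,kt,ku,ky,kz,rs,rt,ru,ry,rz,st,su,sy,sz,ty,tz,uy,uz,yz
∂2: piv[efk,efr,efs,efu,efz,ehr,ehs,ekr,eks,ekt,eku,ekz,ers,eru,ery,erz,esu,esz,etz,euy,euz,fhk,fhs,fky,frt,fry,fst,krt,ksy,kty,ryz] rk=31  ker:fkr,fks,fku,fkz,frs,fsu,fsz,fuz,hks,hrs,krs,kru,kry,krz,kst,ksz,ktz,kuz,rst,rsu,rsz,rtz,ruy,sty,suy,suz
∂3: piv[efks,efsu,efsz,efuz,ehrs,ekru,ekrz,ektz,eruy,esuz,fhks,fkuz,frst,krsz,krtz,ksty] rk=16  ker:fsuz
rk∂_3=16

rank∂_3=16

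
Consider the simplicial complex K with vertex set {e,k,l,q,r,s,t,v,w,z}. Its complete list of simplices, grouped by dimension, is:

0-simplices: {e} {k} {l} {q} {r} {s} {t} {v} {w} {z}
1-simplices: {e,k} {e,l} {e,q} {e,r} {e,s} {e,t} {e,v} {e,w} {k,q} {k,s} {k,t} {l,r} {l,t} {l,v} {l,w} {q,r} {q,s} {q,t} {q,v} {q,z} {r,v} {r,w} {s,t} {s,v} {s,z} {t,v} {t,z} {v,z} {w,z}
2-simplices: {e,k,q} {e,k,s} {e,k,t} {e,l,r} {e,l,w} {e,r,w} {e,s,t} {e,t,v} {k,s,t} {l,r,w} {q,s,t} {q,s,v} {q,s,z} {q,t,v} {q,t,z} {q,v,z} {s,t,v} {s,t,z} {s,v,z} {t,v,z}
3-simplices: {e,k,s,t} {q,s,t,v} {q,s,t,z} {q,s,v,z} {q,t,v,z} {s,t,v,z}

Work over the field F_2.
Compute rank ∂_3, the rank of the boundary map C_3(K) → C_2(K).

rank∂_3=5

n_0=10 n_1=29 n_2=20 n_3=6  [Z2]
∂1: piv[ek,el,eq,er,es,et,ev,ew,qz] rk=9  ker:kq,ks,kt,lr,lt,lv,lw,qr,qs,qt,qv,rv,rw,st,sv,sz,tv,tz,vz,wz
∂2: piv[ekq,eks,ekt,elr,elw,erw,est,etv,qst,qsv,qsz,qtv,qtz,qvz] rk=14  ker:kst,lrw,stv,stz,svz,tvz
∂3: piv[ekst,qstv,qstz,qsvz,qtvz] rk=5  ker:stvz
rk∂_3=5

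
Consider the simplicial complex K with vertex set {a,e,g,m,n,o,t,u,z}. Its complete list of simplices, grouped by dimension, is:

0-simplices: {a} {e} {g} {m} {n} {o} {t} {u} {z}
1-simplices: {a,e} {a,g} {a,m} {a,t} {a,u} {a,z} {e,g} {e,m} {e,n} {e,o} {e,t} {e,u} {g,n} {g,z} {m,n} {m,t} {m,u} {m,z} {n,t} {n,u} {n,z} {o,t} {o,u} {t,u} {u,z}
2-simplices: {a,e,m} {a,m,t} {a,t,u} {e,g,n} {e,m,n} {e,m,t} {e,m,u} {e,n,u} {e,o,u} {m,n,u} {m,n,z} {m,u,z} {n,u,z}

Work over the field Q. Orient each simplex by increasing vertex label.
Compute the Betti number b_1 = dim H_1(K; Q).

n_0=9 n_1=25 n_2=13  [Q]
∂1: piv[ae,ag,am,at,au,az,en,eo] rk=8  ker:eg,em,et,eu,gn,gz,mn,mt,mu,mz,nt,nu,nz,ot,ou,tu,uz
∂2: piv[aem,amt,atu,egn,emn,emt,emu,enu,eou,mnz,muz] rk=11  ker:mnu,nuz
b_1=(25−8)−11=6

b_1=6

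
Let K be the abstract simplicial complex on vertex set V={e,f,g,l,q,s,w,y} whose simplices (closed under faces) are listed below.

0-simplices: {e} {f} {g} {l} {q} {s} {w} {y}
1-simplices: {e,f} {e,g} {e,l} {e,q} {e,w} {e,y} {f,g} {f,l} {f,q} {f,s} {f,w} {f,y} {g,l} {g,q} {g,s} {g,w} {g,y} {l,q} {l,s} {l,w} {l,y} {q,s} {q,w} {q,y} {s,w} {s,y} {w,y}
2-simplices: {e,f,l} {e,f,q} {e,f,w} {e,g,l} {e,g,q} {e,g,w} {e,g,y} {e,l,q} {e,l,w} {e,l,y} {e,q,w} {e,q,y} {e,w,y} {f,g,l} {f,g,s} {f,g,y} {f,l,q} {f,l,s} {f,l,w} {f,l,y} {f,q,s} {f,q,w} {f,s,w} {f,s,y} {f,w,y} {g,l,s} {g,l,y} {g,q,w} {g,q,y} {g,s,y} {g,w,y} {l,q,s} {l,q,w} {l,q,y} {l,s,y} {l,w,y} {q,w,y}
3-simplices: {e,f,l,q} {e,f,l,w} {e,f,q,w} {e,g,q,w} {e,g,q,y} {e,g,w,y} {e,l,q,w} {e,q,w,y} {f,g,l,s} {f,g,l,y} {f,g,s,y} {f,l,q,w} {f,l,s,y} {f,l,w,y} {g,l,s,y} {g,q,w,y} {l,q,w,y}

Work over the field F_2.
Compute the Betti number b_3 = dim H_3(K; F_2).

n_0=8 n_1=27 n_2=37 n_3=17  [Z2]
∂1: piv[ef,eg,el,eq,ew,ey,fs] rk=7  ker:fg,fl,fq,fw,fy,gl,gq,gs,gw,gy,lq,ls,lw,ly,qs,qw,qy,sw,sy,wy
∂2: piv[efl,efq,efw,egl,egq,egw,egy,elq,elw,ely,eqw,eqy,ewy,fgl,fgs,fgy,fls,fqs,fsw,fsy] rk=20  ker:flq,flw,fly,fqw,fwy,gls,gly,gqw,gqy,gsy,gwy,lqs,lqw,lqy,lsy,lwy,qwy
∂3: piv[eflq,eflw,efqw,egqw,egqy,egwy,elqw,eqwy,fgls,fgly,fgsy,flsy,flwy,lqwy] rk=14  ker:flqw,glsy,gqwy
b_3=(17−14)−0=3

b_3=3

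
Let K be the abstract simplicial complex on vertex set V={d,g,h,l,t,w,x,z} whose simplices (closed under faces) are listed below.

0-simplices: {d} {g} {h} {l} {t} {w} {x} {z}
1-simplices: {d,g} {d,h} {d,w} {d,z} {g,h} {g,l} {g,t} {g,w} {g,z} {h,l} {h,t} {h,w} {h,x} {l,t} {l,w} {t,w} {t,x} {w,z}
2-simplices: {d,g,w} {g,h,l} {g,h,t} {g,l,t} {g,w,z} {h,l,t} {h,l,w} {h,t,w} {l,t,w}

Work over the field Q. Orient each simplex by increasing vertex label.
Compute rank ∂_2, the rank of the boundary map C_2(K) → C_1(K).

rank∂_2=7

n_0=8 n_1=18 n_2=9  [Q]
∂1: piv[dg,dh,dw,dz,gl,gt,hx] rk=7  ker:gh,gw,gz,hl,ht,hw,lt,lw,tw,tx,wz
∂2: piv[dgw,ghl,ght,glt,gwz,hlw,htw] rk=7  ker:hlt,ltw
rk∂_2=7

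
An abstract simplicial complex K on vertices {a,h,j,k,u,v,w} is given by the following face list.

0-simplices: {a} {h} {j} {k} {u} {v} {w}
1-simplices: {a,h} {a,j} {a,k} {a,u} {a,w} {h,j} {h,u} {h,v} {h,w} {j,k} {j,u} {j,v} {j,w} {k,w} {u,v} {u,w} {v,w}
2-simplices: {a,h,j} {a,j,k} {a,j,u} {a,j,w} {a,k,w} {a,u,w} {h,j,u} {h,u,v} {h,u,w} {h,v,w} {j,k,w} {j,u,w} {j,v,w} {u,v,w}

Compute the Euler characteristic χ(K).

χ(K)=4

n_0=7 n_1=17 n_2=14
χ=+7−17+14=4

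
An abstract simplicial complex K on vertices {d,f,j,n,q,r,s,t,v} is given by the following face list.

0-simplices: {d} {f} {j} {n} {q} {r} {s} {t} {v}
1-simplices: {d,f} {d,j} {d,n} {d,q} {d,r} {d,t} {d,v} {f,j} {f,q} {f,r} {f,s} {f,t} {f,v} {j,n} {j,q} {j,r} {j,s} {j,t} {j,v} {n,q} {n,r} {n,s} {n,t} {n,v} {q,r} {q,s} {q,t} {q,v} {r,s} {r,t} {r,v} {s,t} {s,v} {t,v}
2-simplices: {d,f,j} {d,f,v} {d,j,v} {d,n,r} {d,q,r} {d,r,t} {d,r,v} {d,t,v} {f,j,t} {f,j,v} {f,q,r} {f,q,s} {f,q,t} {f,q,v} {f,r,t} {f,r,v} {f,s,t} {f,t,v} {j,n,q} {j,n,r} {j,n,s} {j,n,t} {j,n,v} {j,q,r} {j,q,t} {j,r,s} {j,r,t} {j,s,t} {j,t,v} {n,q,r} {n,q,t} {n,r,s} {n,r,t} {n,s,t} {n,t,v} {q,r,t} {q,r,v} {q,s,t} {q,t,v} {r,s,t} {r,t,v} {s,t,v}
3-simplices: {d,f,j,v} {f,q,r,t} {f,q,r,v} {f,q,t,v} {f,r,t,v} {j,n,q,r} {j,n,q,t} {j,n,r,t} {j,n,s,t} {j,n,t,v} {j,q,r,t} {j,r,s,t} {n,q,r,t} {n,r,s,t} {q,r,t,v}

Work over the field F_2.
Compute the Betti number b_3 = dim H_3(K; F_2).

b_3=2

n_0=9 n_1=34 n_2=42 n_3=15  [Z2]
∂1: piv[df,dj,dn,dq,dr,dt,dv,fs] rk=8  ker:fj,fq,fr,ft,fv,jn,jq,jr,js,jt,jv,nq,nr,ns,nt,nv,qr,qs,qt,qv,rs,rt,rv,st,sv,tv
∂2: piv[dfj,dfv,djv,dnr,dqr,drt,drv,dtv,fjt,fqr,fqs,fqt,fqv,frt,frv,fst,jnq,jnr,jns,jnt,jnv,jqr,jqt,jrs,jst,stv] rk=26  ker:fjv,ftv,jrt,jtv,nqr,nqt,nrs,nrt,nst,ntv,qrt,qrv,qst,qtv,rst,rtv
∂3: piv[dfjv,fqrt,fqrv,fqtv,frtv,jnqr,jnqt,jnrt,jnst,jntv,jqrt,jrst,nrst] rk=13  ker:nqrt,qrtv
b_3=(15−13)−0=2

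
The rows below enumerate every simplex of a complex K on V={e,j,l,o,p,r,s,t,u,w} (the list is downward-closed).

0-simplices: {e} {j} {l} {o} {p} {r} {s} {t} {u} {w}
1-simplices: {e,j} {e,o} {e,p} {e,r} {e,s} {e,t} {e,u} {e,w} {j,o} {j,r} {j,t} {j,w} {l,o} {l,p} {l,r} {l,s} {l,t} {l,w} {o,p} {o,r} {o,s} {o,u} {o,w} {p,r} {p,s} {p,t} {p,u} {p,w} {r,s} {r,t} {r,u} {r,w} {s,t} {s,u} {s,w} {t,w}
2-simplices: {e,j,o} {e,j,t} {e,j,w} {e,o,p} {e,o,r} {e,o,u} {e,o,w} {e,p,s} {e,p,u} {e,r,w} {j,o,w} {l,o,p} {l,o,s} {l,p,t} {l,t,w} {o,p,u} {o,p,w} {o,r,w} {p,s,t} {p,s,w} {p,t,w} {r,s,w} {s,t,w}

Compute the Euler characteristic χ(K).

n_0=10 n_1=36 n_2=23
χ=+10−36+23=-3

χ(K)=-3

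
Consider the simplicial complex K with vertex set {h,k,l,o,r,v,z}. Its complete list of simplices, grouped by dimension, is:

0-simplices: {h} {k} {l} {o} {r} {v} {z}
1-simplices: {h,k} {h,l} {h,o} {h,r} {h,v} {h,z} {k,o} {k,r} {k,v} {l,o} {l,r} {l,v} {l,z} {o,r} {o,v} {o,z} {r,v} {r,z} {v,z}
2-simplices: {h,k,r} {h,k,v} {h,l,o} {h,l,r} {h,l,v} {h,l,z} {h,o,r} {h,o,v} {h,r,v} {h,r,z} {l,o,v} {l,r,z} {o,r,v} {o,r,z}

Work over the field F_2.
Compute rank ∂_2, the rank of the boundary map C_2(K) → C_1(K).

n_0=7 n_1=19 n_2=14  [Z2]
∂1: piv[hk,hl,ho,hr,hv,hz] rk=6  ker:ko,kr,kv,lo,lr,lv,lz,or,ov,oz,rv,rz,vz
∂2: piv[hkr,hkv,hlo,hlr,hlv,hlz,hor,hov,hrv,hrz,orz] rk=11  ker:lov,lrz,orv
rk∂_2=11

rank∂_2=11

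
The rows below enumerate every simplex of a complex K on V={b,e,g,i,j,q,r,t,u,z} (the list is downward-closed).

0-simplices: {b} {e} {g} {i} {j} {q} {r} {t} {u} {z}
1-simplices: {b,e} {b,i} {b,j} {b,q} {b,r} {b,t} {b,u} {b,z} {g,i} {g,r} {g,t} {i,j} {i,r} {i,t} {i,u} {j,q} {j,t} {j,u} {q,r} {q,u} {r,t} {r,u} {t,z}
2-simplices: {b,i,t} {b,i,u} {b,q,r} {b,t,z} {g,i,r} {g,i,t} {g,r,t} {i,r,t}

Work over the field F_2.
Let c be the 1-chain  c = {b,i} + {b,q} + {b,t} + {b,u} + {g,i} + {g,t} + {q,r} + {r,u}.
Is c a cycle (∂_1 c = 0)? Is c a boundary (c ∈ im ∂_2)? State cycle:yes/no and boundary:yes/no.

cycle:yes boundary:no

n_0=10 n_1=23 n_2=8  [Z2]
∂1: piv[be,bi,bj,bq,br,bt,bu,bz,gi] rk=9  ker:gr,gt,ij,ir,it,iu,jq,jt,ju,qr,qu,rt,ru,tz
∂2: piv[bit,biu,bqr,btz,gir,git,grt] rk=7  ker:irt
∂1c = 0
c vs im∂2: residual ≠ 0 ⇒ not boundary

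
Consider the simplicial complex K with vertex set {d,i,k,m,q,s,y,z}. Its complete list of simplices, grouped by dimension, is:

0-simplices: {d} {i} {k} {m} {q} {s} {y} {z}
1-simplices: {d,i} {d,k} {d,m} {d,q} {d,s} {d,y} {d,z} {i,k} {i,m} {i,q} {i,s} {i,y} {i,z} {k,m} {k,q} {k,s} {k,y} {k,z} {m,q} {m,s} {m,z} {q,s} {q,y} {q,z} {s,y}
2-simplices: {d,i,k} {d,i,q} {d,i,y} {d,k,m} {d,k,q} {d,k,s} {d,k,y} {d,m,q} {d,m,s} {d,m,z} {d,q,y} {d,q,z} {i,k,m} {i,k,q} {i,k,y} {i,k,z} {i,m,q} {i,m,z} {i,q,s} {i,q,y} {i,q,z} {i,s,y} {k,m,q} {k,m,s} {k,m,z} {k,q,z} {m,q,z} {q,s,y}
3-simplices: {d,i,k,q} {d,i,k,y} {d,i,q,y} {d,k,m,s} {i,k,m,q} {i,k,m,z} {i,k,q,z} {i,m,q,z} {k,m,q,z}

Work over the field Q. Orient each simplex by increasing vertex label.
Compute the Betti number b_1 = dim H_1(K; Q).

b_1=1

n_0=8 n_1=25 n_2=28 n_3=9  [Q]
∂1: piv[di,dk,dm,dq,ds,dy,dz] rk=7  ker:ik,im,iq,is,iy,iz,km,kq,ks,ky,kz,mq,ms,mz,qs,qy,qz,sy
∂2: piv[dik,diq,diy,dkm,dkq,dks,dky,dmq,dms,dmz,dqy,dqz,ikm,ikz,imz,iqs,isy] rk=17  ker:ikq,iky,imq,iqy,iqz,kmq,kms,kmz,kqz,mqz,qsy
∂3: piv[dikq,diky,diqy,dkms,ikmq,ikmz,ikqz,imqz] rk=8  ker:kmqz
b_1=(25−7)−17=1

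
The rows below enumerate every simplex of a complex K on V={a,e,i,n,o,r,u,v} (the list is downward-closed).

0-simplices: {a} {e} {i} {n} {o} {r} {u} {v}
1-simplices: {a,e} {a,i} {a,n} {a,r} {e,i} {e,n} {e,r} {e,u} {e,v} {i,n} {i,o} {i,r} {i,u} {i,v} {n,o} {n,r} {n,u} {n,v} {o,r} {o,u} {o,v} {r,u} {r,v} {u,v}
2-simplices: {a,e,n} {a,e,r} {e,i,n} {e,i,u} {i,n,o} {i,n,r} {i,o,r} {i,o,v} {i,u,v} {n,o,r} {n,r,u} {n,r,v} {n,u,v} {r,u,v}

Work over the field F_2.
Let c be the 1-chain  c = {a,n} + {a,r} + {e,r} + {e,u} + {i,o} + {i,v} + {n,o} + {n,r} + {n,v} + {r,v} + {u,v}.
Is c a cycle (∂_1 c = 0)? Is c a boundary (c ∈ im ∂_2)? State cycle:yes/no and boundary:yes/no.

cycle:yes boundary:yes

n_0=8 n_1=24 n_2=14  [Z2]
∂1: piv[ae,ai,an,ar,eu,ev,io] rk=7  ker:ei,en,er,in,ir,iu,iv,no,nr,nu,nv,or,ou,ov,ru,rv,uv
∂2: piv[aen,aer,ein,eiu,ino,inr,ior,iov,iuv,nru,nrv,nuv] rk=12  ker:nor,ruv
∂1c = 0
c vs im∂2: reduces to 0 ⇒ boundary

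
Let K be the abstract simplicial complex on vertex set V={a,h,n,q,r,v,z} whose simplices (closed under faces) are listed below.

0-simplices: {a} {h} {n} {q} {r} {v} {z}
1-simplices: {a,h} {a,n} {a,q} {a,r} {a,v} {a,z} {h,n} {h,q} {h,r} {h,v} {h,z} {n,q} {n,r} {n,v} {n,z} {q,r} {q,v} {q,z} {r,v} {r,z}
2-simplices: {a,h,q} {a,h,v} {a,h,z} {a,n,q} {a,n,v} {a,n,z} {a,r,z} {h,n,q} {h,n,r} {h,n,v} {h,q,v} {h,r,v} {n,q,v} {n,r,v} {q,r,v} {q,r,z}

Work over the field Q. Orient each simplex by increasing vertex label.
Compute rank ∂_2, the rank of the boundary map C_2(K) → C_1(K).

rank∂_2=13

n_0=7 n_1=20 n_2=16  [Q]
∂1: piv[ah,an,aq,ar,av,az] rk=6  ker:hn,hq,hr,hv,hz,nq,nr,nv,nz,qr,qv,qz,rv,rz
∂2: piv[ahq,ahv,ahz,anq,anv,anz,arz,hnq,hnr,hqv,hrv,qrv,qrz] rk=13  ker:hnv,nqv,nrv
rk∂_2=13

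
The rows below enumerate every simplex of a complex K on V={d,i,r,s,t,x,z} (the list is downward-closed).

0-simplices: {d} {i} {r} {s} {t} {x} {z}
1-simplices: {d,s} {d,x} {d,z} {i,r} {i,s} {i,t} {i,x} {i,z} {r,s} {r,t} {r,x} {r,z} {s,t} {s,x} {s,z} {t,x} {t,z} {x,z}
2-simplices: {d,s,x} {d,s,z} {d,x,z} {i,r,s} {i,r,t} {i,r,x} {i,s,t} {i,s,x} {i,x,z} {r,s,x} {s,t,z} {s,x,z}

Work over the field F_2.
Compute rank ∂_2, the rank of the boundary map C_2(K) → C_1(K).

rank∂_2=10

n_0=7 n_1=18 n_2=12  [Z2]
∂1: piv[ds,dx,dz,ir,is,it] rk=6  ker:ix,iz,rs,rt,rx,rz,st,sx,sz,tx,tz,xz
∂2: piv[dsx,dsz,dxz,irs,irt,irx,ist,isx,ixz,stz] rk=10  ker:rsx,sxz
rk∂_2=10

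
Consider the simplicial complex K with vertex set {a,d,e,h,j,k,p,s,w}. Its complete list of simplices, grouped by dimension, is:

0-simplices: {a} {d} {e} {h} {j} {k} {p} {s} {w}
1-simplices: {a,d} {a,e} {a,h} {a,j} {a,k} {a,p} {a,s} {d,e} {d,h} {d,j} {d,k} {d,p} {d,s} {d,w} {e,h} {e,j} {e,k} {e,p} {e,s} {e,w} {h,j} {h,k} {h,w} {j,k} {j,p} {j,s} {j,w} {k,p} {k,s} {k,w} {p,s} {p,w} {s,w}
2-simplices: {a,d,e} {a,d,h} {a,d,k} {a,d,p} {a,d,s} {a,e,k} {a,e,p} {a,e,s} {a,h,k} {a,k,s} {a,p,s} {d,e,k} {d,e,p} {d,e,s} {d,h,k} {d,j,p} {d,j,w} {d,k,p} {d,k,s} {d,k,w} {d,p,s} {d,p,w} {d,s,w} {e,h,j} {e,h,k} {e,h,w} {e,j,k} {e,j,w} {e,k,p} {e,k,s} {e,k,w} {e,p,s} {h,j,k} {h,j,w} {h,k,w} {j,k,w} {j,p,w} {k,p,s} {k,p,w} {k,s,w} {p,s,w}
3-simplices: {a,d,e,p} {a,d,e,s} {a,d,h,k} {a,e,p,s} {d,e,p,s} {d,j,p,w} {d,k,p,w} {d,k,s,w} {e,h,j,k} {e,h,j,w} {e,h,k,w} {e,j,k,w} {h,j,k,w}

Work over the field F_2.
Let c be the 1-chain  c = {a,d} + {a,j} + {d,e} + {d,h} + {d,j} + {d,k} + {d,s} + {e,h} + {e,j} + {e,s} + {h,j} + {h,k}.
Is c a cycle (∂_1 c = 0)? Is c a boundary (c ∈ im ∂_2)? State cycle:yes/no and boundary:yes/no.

n_0=9 n_1=33 n_2=41 n_3=13  [Z2]
∂1: piv[ad,ae,ah,aj,ak,ap,as,dw] rk=8  ker:de,dh,dj,dk,dp,ds,eh,ej,ek,ep,es,ew,hj,hk,hw,jk,jp,js,jw,kp,ks,kw,ps,pw,sw
∂2: piv[ade,adh,adk,adp,ads,aek,aep,aes,ahk,aks,aps,djp,djw,dkp,dkw,dpw,dsw,ehj,ehk,ehw,ejk,ejw,ekw] rk=23  ker:dek,dep,des,dhk,dks,dps,ekp,eks,eps,hjk,hjw,hkw,jkw,jpw,kps,kpw,ksw,psw
∂3: piv[adep,ades,adhk,aeps,deps,djpw,dkpw,dksw,ehjk,ehjw,ehkw,ejkw] rk=12  ker:hjkw
∂1c = 0
c vs im∂2: residual ≠ 0 ⇒ not boundary

cycle:yes boundary:no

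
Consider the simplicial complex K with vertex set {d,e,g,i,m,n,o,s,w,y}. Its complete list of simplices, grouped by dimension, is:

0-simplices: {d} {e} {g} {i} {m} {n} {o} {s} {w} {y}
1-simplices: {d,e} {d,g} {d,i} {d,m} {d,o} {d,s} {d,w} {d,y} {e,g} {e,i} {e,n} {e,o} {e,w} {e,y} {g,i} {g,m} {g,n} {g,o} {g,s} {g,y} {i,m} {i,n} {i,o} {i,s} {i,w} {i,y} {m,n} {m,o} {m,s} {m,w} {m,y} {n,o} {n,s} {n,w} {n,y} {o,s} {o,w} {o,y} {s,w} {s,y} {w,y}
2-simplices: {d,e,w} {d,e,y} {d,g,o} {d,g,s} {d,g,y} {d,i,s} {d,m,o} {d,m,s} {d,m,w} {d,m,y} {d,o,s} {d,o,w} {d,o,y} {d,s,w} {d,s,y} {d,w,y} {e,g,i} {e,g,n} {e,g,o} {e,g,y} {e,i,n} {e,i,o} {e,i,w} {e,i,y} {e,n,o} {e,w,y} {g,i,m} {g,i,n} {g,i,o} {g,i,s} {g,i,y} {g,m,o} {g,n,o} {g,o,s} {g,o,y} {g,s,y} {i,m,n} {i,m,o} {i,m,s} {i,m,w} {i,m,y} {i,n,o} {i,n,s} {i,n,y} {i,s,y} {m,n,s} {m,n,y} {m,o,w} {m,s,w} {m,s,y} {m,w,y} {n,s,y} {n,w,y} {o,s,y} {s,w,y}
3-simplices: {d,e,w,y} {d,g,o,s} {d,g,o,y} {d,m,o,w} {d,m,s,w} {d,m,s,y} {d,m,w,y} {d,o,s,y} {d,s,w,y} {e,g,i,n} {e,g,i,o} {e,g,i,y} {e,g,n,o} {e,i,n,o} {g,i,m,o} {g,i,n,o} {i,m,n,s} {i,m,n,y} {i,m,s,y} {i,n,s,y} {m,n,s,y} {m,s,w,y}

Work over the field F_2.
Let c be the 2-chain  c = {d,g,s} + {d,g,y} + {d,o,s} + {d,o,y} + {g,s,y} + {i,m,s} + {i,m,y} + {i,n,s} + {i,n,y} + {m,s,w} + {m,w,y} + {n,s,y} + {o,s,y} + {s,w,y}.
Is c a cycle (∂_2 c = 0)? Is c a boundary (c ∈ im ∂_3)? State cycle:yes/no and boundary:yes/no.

cycle:yes boundary:no

n_0=10 n_1=41 n_2=55 n_3=22  [Z2]
∂1: piv[de,dg,di,dm,do,ds,dw,dy,en] rk=9  ker:eg,ei,eo,ew,ey,gi,gm,gn,go,gs,gy,im,in,io,is,iw,iy,mn,mo,ms,mw,my,no,ns,nw,ny,os,ow,oy,sw,sy,wy
∂2: piv[dew,dey,dgo,dgs,dgy,dis,dmo,dms,dmw,dmy,dos,dow,doy,dsw,dsy,dwy,egi,egn,ego,egy,ein,eio,eiw,eiy,eno,gim,gis,gmo,imn,ins,iny,nwy] rk=32  ker:ewy,gin,gio,giy,gno,gos,goy,gsy,imo,ims,imw,imy,ino,isy,mns,mny,mow,msw,msy,mwy,nsy,osy,swy
∂3: piv[dewy,dgos,dgoy,dmow,dmsw,dmsy,dmwy,dosy,dswy,egin,egio,egiy,egno,eino,gimo,imns,imny,imsy,insy] rk=19  ker:gino,mnsy,mswy
∂2c = 0
c vs im∂3: residual ≠ 0 ⇒ not boundary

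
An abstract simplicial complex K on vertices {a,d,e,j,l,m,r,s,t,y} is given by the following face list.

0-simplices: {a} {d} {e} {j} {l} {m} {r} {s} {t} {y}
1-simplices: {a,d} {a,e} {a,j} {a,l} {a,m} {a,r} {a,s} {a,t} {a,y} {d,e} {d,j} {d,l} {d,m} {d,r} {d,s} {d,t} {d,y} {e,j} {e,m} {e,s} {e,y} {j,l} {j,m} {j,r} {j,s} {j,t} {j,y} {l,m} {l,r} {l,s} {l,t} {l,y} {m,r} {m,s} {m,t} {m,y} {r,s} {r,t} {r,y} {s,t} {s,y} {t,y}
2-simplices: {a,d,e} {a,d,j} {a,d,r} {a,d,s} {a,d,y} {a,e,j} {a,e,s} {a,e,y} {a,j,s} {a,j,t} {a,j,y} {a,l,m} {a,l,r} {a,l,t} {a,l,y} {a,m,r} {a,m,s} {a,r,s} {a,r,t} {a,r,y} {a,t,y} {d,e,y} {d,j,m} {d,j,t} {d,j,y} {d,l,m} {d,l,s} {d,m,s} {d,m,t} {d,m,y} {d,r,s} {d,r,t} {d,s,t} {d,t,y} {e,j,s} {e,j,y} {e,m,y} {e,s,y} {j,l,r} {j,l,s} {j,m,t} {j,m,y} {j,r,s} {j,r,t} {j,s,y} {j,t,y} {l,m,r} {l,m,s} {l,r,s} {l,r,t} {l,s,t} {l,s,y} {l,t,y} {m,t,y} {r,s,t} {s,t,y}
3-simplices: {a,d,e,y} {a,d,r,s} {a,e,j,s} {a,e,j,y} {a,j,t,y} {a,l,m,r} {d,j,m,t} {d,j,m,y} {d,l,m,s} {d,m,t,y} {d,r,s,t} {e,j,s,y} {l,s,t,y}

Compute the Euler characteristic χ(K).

χ(K)=11

n_0=10 n_1=42 n_2=56 n_3=13
χ=+10−42+56−13=11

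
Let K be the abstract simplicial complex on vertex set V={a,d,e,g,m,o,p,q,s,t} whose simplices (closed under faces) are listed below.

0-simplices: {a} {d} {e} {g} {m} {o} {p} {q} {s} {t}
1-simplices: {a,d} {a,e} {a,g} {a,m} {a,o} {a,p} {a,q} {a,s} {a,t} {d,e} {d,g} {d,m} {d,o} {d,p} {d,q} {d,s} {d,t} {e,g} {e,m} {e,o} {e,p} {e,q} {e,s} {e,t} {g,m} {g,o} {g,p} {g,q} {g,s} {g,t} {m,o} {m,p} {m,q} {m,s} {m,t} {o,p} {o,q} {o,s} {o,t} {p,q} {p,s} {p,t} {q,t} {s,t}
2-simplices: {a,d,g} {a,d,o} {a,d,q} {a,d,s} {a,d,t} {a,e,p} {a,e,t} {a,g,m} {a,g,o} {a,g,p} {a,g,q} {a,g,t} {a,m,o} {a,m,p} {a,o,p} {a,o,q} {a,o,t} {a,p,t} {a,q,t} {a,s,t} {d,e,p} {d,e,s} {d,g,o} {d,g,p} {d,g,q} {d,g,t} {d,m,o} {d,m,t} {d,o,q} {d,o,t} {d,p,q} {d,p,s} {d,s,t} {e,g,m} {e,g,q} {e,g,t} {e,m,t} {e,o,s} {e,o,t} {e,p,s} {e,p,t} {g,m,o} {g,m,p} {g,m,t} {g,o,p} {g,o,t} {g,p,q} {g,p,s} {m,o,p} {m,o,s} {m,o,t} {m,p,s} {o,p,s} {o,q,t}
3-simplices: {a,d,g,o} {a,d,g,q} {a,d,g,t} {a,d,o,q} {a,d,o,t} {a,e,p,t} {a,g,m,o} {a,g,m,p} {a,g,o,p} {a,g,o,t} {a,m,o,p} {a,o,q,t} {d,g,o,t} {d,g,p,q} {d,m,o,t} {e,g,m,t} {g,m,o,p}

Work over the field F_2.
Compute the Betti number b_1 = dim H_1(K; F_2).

n_0=10 n_1=44 n_2=54 n_3=17  [Z2]
∂1: piv[ad,ae,ag,am,ao,ap,aq,as,at] rk=9  ker:de,dg,dm,do,dp,dq,ds,dt,eg,em,eo,ep,eq,es,et,gm,go,gp,gq,gs,gt,mo,mp,mq,ms,mt,op,oq,os,ot,pq,ps,pt,qt,st
∂2: piv[adg,ado,adq,ads,adt,aep,aet,agm,ago,agp,agq,agt,amo,amp,aop,aoq,aot,apt,aqt,ast,dep,des,dgp,dmo,dmt,dpq,dps,egm,egq,egt,eos,eot,gps,mos] rk=34  ker:dgo,dgq,dgt,doq,dot,dst,emt,eps,ept,gmo,gmp,gmt,gop,got,gpq,mop,mot,mps,ops,oqt
∂3: piv[adgo,adgq,adgt,adoq,adot,aept,agmo,agmp,agop,agot,amop,aoqt,dgpq,dmot,egmt] rk=15  ker:dgot,gmop
b_1=(44−9)−34=1

b_1=1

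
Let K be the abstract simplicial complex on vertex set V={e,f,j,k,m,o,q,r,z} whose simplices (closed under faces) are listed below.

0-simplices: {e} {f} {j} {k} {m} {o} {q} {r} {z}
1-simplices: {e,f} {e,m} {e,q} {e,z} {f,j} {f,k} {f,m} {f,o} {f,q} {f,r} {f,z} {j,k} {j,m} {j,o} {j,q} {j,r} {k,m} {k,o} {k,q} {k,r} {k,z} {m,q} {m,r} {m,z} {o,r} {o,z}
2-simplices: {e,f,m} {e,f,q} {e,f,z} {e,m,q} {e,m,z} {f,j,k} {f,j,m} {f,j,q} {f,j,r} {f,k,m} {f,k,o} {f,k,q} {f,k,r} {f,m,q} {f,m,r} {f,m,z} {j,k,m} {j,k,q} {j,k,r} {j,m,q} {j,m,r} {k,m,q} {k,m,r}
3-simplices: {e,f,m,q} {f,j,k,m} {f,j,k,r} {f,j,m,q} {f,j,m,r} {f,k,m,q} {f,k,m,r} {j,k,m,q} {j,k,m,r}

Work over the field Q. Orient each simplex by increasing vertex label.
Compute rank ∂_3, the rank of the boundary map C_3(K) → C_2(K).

n_0=9 n_1=26 n_2=23 n_3=9  [Q]
∂1: piv[ef,em,eq,ez,fj,fk,fo,fr] rk=8  ker:fm,fq,fz,jk,jm,jo,jq,jr,km,ko,kq,kr,kz,mq,mr,mz,or,oz
∂2: piv[efm,efq,efz,emq,emz,fjk,fjm,fjq,fjr,fkm,fko,fkq,fkr,fmr] rk=14  ker:fmq,fmz,jkm,jkq,jkr,jmq,jmr,kmq,kmr
∂3: piv[efmq,fjkm,fjkr,fjmq,fjmr,fkmq,fkmr,jkmq] rk=8  ker:jkmr
rk∂_3=8

rank∂_3=8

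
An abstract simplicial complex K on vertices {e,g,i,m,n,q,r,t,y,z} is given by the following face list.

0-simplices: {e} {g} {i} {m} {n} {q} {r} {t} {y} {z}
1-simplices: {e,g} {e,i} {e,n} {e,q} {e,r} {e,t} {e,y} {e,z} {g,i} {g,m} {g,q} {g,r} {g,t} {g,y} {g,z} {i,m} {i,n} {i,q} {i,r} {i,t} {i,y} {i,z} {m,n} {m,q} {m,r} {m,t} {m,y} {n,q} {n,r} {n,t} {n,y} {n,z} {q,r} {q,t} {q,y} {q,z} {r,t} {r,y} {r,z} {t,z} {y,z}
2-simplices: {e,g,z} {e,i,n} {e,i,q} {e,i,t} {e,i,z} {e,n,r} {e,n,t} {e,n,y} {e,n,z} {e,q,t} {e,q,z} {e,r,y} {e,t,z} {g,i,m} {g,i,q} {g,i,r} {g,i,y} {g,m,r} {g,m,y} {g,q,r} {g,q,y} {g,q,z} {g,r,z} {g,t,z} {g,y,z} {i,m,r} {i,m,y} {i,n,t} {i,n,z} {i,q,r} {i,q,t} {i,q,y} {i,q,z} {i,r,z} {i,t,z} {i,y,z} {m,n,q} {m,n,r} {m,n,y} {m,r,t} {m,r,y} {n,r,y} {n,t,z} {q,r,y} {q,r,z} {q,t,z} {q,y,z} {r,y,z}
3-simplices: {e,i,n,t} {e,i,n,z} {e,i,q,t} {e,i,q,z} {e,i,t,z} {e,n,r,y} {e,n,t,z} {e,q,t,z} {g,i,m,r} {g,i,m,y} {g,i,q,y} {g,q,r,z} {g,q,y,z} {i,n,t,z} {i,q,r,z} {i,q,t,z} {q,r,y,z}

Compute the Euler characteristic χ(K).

n_0=10 n_1=41 n_2=48 n_3=17
χ=+10−41+48−17=0

χ(K)=0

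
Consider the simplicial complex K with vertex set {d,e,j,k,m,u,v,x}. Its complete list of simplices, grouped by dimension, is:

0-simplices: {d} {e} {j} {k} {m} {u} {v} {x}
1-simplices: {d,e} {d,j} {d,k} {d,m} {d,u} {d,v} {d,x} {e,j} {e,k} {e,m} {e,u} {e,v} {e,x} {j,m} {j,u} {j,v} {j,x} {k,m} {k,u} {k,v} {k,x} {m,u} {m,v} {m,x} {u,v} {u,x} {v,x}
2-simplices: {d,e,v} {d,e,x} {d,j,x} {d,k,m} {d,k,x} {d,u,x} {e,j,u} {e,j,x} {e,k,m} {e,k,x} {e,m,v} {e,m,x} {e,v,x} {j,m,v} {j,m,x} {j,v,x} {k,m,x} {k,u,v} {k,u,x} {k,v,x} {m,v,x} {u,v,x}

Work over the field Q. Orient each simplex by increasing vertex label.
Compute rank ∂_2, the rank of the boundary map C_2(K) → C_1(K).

rank∂_2=18

n_0=8 n_1=27 n_2=22  [Q]
∂1: piv[de,dj,dk,dm,du,dv,dx] rk=7  ker:ej,ek,em,eu,ev,ex,jm,ju,jv,jx,km,ku,kv,kx,mu,mv,mx,uv,ux,vx
∂2: piv[dev,dex,djx,dkm,dkx,dux,eju,ejx,ekm,ekx,emv,emx,evx,jmv,jmx,kuv,kux,kvx] rk=18  ker:jvx,kmx,mvx,uvx
rk∂_2=18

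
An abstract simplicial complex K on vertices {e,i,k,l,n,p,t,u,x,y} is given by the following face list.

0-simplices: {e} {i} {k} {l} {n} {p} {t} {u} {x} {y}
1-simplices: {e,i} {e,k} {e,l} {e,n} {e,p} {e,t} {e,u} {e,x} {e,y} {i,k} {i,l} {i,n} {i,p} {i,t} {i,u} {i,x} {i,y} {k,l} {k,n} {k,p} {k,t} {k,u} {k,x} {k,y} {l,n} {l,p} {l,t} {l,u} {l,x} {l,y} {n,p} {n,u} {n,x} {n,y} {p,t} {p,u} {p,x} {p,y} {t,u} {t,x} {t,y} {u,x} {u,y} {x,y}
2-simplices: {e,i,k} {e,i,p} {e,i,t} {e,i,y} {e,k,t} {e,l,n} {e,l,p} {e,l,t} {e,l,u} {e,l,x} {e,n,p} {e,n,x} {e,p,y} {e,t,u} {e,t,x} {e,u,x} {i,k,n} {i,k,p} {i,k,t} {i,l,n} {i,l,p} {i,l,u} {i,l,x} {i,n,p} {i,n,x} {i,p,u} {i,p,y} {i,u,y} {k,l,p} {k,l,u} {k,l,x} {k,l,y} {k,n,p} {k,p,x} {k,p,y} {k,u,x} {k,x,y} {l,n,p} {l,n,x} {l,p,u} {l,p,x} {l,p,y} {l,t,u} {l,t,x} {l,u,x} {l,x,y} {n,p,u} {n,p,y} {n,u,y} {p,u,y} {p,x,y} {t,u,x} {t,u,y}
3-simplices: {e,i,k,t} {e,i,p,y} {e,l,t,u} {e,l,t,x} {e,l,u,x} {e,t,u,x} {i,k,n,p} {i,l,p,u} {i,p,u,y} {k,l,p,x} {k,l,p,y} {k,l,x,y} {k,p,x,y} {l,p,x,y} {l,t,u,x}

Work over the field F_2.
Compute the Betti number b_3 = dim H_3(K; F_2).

b_3=2

n_0=10 n_1=44 n_2=53 n_3=15  [Z2]
∂1: piv[ei,ek,el,en,ep,et,eu,ex,ey] rk=9  ker:ik,il,in,ip,it,iu,ix,iy,kl,kn,kp,kt,ku,kx,ky,ln,lp,lt,lu,lx,ly,np,nu,nx,ny,pt,pu,px,py,tu,tx,ty,ux,uy,xy
∂2: piv[eik,eip,eit,eiy,ekt,eln,elp,elt,elu,elx,enp,enx,epy,etu,etx,eux,ikn,ikp,iln,ilp,ilu,ilx,ipu,iuy,klp,klu,klx,kly,kpx,kpy,kxy,npu,npy,tuy] rk=34  ker:ikt,inp,inx,ipy,knp,kux,lnp,lnx,lpu,lpx,lpy,ltu,ltx,lux,lxy,nuy,puy,pxy,tux
∂3: piv[eikt,eipy,eltu,eltx,elux,etux,iknp,ilpu,ipuy,klpx,klpy,klxy,kpxy] rk=13  ker:lpxy,ltux
b_3=(15−13)−0=2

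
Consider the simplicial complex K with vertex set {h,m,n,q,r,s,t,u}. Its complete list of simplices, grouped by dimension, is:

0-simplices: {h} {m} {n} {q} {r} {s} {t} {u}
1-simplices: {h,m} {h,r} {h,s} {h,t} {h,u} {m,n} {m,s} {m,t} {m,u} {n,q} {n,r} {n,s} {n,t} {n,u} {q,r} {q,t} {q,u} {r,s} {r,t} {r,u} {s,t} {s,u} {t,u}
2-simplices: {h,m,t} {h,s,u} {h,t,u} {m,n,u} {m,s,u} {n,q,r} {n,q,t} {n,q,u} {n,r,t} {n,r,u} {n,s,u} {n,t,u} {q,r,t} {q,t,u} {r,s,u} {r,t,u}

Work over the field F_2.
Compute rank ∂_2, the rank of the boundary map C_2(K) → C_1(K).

n_0=8 n_1=23 n_2=16  [Z2]
∂1: piv[hm,hr,hs,ht,hu,mn,nq] rk=7  ker:ms,mt,mu,nr,ns,nt,nu,qr,qt,qu,rs,rt,ru,st,su,tu
∂2: piv[hmt,hsu,htu,mnu,msu,nqr,nqt,nqu,nrt,nru,nsu,ntu,rsu] rk=13  ker:qrt,qtu,rtu
rk∂_2=13

rank∂_2=13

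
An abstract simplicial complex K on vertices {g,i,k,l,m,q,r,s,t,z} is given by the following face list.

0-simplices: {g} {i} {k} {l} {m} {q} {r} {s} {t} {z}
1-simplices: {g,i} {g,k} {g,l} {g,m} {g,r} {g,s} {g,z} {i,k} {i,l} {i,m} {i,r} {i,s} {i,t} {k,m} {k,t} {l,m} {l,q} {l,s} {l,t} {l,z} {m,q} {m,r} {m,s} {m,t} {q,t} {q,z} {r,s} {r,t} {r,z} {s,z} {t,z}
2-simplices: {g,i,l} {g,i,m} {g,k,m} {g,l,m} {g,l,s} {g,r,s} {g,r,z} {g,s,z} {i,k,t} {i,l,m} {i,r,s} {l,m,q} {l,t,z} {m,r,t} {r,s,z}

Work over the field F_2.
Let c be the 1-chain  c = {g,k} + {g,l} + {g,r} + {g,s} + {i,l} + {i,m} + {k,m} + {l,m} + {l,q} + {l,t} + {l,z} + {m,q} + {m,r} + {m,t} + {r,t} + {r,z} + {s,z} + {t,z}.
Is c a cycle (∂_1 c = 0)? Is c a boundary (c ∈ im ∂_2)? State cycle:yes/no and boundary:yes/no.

n_0=10 n_1=31 n_2=15  [Z2]
∂1: piv[gi,gk,gl,gm,gr,gs,gz,it,lq] rk=9  ker:ik,il,im,ir,is,km,kt,lm,ls,lt,lz,mq,mr,ms,mt,qt,qz,rs,rt,rz,sz,tz
∂2: piv[gil,gim,gkm,glm,gls,grs,grz,gsz,ikt,irs,lmq,ltz,mrt] rk=13  ker:ilm,rsz
∂1c = 0
c vs im∂2: reduces to 0 ⇒ boundary

cycle:yes boundary:yes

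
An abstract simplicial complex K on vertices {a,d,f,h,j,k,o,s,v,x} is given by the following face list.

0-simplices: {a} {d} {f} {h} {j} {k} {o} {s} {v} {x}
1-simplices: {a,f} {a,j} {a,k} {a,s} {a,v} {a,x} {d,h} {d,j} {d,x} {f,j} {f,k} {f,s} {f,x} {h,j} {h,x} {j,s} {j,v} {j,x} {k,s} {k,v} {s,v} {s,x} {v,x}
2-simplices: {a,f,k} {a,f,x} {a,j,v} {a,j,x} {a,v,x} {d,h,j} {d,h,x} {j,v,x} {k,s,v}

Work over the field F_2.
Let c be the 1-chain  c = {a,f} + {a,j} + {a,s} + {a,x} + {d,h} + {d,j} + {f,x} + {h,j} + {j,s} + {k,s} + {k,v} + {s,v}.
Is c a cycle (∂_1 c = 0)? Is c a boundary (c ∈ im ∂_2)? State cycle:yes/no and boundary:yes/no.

n_0=10 n_1=23 n_2=9  [Z2]
∂1: piv[af,aj,ak,as,av,ax,dh,dj] rk=8  ker:dx,fj,fk,fs,fx,hj,hx,js,jv,jx,ks,kv,sv,sx,vx
∂2: piv[afk,afx,ajv,ajx,avx,dhj,dhx,ksv] rk=8  ker:jvx
∂1c = 0
c vs im∂2: residual ≠ 0 ⇒ not boundary

cycle:yes boundary:no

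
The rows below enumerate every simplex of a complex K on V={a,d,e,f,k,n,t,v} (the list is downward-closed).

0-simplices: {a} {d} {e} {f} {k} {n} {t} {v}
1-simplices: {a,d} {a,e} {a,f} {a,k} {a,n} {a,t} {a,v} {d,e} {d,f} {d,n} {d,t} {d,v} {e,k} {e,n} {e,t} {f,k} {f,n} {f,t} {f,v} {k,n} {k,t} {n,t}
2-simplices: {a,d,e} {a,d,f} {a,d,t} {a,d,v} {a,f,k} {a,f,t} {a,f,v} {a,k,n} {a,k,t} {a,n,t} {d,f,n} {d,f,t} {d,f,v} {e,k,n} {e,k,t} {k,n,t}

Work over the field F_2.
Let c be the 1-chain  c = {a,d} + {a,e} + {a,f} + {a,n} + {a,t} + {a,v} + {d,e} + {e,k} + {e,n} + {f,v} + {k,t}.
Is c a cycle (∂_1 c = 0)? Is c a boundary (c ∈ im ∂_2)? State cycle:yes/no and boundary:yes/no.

n_0=8 n_1=22 n_2=16  [Z2]
∂1: piv[ad,ae,af,ak,an,at,av] rk=7  ker:de,df,dn,dt,dv,ek,en,et,fk,fn,ft,fv,kn,kt,nt
∂2: piv[ade,adf,adt,adv,afk,aft,afv,akn,akt,ant,dfn,ekn,ekt] rk=13  ker:dft,dfv,knt
∂1c = 0
c vs im∂2: reduces to 0 ⇒ boundary

cycle:yes boundary:yes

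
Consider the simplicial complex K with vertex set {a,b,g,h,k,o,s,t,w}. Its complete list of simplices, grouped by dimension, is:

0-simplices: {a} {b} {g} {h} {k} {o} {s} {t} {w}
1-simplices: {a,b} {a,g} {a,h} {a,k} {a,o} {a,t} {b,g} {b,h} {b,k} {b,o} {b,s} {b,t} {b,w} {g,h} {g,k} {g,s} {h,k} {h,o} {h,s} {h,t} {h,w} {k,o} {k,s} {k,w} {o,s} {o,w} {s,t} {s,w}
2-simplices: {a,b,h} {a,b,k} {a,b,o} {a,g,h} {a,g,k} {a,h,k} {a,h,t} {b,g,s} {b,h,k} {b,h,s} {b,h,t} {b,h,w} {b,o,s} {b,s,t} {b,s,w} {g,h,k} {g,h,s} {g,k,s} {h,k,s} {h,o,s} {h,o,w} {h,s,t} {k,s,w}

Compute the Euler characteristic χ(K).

n_0=9 n_1=28 n_2=23
χ=+9−28+23=4

χ(K)=4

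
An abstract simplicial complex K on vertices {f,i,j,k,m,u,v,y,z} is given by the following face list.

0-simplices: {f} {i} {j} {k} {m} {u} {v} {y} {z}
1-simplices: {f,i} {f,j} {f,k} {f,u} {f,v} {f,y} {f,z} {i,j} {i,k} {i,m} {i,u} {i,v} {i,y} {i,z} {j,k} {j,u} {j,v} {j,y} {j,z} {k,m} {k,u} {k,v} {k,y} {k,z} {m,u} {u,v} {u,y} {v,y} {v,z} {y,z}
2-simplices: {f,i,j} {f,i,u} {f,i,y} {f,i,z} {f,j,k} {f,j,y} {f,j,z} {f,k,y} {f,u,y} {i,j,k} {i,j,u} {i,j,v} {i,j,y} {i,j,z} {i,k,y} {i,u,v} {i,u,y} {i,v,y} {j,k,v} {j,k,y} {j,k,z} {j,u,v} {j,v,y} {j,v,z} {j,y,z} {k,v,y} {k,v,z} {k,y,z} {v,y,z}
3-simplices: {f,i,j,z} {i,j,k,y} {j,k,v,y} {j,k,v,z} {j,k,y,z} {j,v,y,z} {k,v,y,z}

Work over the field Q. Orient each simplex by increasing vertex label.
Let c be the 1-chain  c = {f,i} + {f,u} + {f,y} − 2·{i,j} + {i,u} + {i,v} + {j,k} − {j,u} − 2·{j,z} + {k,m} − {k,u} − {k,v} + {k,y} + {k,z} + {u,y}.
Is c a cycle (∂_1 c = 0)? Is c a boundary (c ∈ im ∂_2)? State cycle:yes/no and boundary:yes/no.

n_0=9 n_1=30 n_2=29 n_3=7  [Q]
∂1: piv[fi,fj,fk,fu,fv,fy,fz,im] rk=8  ker:ij,ik,iu,iv,iy,iz,jk,ju,jv,jy,jz,km,ku,kv,ky,kz,mu,uv,uy,vy,vz,yz
∂2: piv[fij,fiu,fiy,fiz,fjk,fjy,fjz,fky,fuy,ijk,iju,ijv,iuv,ivy,jkv,jkz,jvz,jyz] rk=18  ker:ijy,ijz,iky,iuy,jky,juv,jvy,kvy,kvz,kyz,vyz
∂3: piv[fijz,ijky,jkvy,jkvz,jkyz,jvyz] rk=6  ker:kvyz
∂1c = −3·{f} + {i} + {m} − {u} + 3·{y} − {z}

cycle:no boundary:no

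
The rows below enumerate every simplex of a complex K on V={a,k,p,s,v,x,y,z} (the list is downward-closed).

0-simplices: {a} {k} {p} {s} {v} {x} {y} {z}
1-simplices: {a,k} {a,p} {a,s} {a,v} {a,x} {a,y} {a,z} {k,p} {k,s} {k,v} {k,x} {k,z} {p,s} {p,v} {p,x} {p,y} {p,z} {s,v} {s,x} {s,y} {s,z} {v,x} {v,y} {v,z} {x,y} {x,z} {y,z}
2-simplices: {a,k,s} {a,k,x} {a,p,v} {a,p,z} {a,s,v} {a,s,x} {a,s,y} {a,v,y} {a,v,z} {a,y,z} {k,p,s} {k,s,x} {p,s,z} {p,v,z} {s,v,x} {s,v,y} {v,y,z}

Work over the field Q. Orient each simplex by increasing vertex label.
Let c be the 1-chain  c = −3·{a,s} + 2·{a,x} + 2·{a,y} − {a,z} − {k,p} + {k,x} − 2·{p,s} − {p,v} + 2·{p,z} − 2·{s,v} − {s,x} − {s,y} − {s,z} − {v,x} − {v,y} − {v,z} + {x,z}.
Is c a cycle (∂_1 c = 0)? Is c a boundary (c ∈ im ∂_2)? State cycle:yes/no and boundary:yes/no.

n_0=8 n_1=27 n_2=17  [Q]
∂1: piv[ak,ap,as,av,ax,ay,az] rk=7  ker:kp,ks,kv,kx,kz,ps,pv,px,py,pz,sv,sx,sy,sz,vx,vy,vz,xy,xz,yz
∂2: piv[aks,akx,apv,apz,asv,asx,asy,avy,avz,ayz,kps,psz,svx] rk=13  ker:ksx,pvz,svy,vyz
∂1c = 0
c vs im∂2: residual ≠ 0 ⇒ not boundary

cycle:yes boundary:no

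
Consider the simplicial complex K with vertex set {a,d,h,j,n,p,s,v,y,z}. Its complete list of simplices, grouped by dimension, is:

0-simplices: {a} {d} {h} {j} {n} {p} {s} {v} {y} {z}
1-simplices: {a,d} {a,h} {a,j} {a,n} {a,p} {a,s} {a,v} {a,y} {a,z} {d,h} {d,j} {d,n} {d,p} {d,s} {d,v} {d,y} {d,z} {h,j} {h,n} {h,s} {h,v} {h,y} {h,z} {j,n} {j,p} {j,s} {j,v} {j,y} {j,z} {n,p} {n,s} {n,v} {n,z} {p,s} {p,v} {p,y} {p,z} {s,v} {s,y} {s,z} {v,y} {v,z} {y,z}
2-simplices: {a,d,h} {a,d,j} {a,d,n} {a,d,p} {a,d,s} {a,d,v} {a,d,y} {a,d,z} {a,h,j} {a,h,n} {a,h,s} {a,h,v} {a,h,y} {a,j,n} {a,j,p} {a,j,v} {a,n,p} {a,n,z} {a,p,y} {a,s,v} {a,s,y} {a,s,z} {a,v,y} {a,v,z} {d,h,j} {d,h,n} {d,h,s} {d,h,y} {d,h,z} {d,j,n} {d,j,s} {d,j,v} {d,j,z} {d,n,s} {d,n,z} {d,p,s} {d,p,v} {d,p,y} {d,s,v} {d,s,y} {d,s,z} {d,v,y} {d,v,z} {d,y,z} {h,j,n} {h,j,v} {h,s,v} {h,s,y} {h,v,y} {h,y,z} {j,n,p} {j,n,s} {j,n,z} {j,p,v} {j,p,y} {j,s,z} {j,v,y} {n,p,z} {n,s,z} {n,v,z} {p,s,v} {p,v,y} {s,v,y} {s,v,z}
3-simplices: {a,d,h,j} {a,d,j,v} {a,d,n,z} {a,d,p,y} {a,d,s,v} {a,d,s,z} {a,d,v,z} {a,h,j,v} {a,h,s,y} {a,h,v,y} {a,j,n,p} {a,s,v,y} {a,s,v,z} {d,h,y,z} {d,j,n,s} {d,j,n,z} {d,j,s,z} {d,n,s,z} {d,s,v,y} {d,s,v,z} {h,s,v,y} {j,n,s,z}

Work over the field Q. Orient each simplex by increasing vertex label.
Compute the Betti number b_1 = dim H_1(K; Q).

b_1=0

n_0=10 n_1=43 n_2=64 n_3=22  [Q]
∂1: piv[ad,ah,aj,an,ap,as,av,ay,az] rk=9  ker:dh,dj,dn,dp,ds,dv,dy,dz,hj,hn,hs,hv,hy,hz,jn,jp,js,jv,jy,jz,np,ns,nv,nz,ps,pv,py,pz,sv,sy,sz,vy,vz,yz
∂2: piv[adh,adj,adn,adp,ads,adv,ady,adz,ahj,ahn,ahs,ahv,ahy,ajn,ajp,ajv,anp,anz,apy,asv,asy,asz,avy,avz,dhz,djs,djz,dns,dps,dpv,dyz,jpy,npz,nvz] rk=34  ker:dhj,dhn,dhs,dhy,djn,djv,dnz,dpy,dsv,dsy,dsz,dvy,dvz,hjn,hjv,hsv,hsy,hvy,hyz,jnp,jns,jnz,jpv,jsz,jvy,nsz,psv,pvy,svy,svz
∂3: piv[adhj,adjv,adnz,adpy,adsv,adsz,advz,ahjv,ahsy,ahvy,ajnp,asvy,asvz,dhyz,djns,djnz,djsz,dnsz,dsvy,hsvy] rk=20  ker:dsvz,jnsz
b_1=(43−9)−34=0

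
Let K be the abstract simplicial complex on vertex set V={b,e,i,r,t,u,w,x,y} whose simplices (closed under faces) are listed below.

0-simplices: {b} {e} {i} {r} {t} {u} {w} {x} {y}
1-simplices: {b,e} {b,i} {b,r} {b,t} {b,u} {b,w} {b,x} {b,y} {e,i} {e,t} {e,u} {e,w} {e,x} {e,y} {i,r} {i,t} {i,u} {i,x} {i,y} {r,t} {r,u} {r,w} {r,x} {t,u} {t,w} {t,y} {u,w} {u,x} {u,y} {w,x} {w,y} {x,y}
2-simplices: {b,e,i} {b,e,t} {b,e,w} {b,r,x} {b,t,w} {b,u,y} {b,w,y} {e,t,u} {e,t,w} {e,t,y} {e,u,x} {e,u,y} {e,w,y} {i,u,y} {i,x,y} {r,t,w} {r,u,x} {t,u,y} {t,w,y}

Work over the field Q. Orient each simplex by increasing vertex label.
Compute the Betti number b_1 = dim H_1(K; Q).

b_1=8

n_0=9 n_1=32 n_2=19  [Q]
∂1: piv[be,bi,br,bt,bu,bw,bx,by] rk=8  ker:ei,et,eu,ew,ex,ey,ir,it,iu,ix,iy,rt,ru,rw,rx,tu,tw,ty,uw,ux,uy,wx,wy,xy
∂2: piv[bei,bet,bew,brx,btw,buy,bwy,etu,ety,eux,euy,ewy,iuy,ixy,rtw,rux] rk=16  ker:etw,tuy,twy
b_1=(32−8)−16=8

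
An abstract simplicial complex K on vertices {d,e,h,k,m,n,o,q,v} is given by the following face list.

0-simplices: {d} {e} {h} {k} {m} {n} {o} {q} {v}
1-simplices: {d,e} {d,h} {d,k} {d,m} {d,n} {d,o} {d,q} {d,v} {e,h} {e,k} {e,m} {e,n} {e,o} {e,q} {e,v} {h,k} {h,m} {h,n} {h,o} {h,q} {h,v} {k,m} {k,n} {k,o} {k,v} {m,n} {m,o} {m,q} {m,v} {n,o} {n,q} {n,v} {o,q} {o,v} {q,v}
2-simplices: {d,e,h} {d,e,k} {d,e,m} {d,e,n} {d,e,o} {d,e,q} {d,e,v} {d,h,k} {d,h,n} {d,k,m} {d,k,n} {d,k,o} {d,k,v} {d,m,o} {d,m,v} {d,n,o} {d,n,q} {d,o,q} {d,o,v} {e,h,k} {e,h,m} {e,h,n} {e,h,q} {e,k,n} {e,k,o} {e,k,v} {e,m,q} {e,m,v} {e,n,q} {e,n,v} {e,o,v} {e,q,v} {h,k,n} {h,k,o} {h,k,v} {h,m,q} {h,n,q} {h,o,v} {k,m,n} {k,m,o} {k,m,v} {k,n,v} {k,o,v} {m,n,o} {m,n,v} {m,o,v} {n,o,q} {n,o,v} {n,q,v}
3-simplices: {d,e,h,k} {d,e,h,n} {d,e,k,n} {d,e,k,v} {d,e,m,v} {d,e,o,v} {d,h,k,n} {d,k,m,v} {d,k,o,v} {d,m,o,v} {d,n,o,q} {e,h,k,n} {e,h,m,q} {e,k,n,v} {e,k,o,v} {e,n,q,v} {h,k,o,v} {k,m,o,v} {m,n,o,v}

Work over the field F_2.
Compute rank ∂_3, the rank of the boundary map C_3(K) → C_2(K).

rank∂_3=18

n_0=9 n_1=35 n_2=49 n_3=19  [Z2]
∂1: piv[de,dh,dk,dm,dn,do,dq,dv] rk=8  ker:eh,ek,em,en,eo,eq,ev,hk,hm,hn,ho,hq,hv,km,kn,ko,kv,mn,mo,mq,mv,no,nq,nv,oq,ov,qv
∂2: piv[deh,dek,dem,den,deo,deq,dev,dhk,dhn,dkm,dkn,dko,dkv,dmo,dmv,dno,dnq,doq,dov,ehm,ehq,emq,env,eqv,hko,hkv,kmn] rk=27  ker:ehk,ehn,ekn,eko,ekv,emv,enq,eov,hkn,hmq,hnq,hov,kmo,kmv,knv,kov,mno,mnv,mov,noq,nov,nqv
∂3: piv[dehk,dehn,dekn,dekv,demv,deov,dhkn,dkmv,dkov,dmov,dnoq,ehmq,eknv,ekov,enqv,hkov,kmov,mnov] rk=18  ker:ehkn
rk∂_3=18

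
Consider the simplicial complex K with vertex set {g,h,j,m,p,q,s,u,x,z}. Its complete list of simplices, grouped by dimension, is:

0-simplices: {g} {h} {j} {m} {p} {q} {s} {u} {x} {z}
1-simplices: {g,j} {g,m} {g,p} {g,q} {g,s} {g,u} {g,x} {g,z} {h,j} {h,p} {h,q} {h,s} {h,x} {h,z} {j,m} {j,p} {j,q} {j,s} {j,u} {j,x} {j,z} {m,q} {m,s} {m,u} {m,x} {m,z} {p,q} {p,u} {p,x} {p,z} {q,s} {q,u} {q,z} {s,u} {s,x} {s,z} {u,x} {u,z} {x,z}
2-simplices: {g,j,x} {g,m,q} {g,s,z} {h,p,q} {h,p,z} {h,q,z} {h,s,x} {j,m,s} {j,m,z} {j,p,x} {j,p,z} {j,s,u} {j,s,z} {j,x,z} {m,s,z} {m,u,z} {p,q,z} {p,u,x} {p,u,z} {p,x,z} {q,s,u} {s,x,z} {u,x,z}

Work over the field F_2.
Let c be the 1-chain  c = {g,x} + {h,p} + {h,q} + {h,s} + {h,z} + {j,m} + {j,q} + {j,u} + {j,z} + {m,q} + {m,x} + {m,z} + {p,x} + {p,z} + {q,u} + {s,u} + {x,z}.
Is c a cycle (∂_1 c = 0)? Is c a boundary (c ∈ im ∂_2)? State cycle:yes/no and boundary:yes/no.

n_0=10 n_1=39 n_2=23  [Z2]
∂1: piv[gj,gm,gp,gq,gs,gu,gx,gz,hj] rk=9  ker:hp,hq,hs,hx,hz,jm,jp,jq,js,ju,jx,jz,mq,ms,mu,mx,mz,pq,pu,px,pz,qs,qu,qz,su,sx,sz,ux,uz,xz
∂2: piv[gjx,gmq,gsz,hpq,hpz,hqz,hsx,jms,jmz,jpx,jpz,jsu,jsz,jxz,muz,pux,puz,qsu,sxz] rk=19  ker:msz,pqz,pxz,uxz
∂1c = {g} + {p} + {u} + {z}

cycle:no boundary:no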